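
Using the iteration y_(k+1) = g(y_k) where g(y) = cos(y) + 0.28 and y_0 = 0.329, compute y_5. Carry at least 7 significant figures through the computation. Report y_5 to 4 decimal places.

1.0199

y_1 = g(0.329000) = 1.226366
y_2 = g(1.226366) = 0.617661
y_3 = g(0.617661) = 1.095236
y_4 = g(1.095236) = 0.737837
y_5 = g(0.737837) = 1.019925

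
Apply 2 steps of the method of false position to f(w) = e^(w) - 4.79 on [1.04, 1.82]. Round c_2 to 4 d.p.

1.5581

False-position update: c = (a·f(b) − b·f(a))/(f(b) − f(a)); replace the endpoint whose sign matches f(c).
f(1.040000) = -1.960783, f(1.820000) = 1.381858
step 1: c = 1.497546, f(c) = -0.319298 < 0 → new bracket [1.497546, 1.820000]
step 2: c = 1.558068, f(c) = -0.040362 < 0 → new bracket [1.558068, 1.820000]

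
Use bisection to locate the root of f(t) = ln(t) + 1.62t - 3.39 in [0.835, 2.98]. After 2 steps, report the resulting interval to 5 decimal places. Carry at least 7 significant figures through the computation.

[1.37125, 1.90750]

f(0.835000) = -2.217624, f(2.980000) = 2.529523 (opposite signs)
step 1: m = 1.907500, f(m) = 0.345943 > 0 → root in [0.835000, 1.907500]
step 2: m = 1.371250, f(m) = -0.852852 < 0 → root in [1.371250, 1.907500]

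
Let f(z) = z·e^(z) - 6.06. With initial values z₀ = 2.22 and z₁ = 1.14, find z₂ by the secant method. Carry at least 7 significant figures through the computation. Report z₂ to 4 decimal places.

f(z_0) = 14.380275, f(z_1) = -2.495484
z_2 = 1.140000 - (-2.495484)·(1.140000 - 2.220000)/(-2.495484 - (14.380275)) = 1.299704; f(z_2) = -1.292414

1.2997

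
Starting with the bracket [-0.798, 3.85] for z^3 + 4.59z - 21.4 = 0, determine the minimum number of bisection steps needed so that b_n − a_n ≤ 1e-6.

Initial width b − a = 3.85 − -0.798 = 4.648000.
After n steps the width is (b−a)/2^n; need (b−a)/2^n ≤ 1e-6.
So n ≥ log₂(4.648000/1e-6) = log₂(4648000.0000) ≈ 22.1482.
Hence n = 23.

23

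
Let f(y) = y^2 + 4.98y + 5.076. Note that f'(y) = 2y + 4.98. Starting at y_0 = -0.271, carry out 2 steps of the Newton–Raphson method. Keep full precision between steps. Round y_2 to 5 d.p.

Newton update: y ← y − f(y)/f'(y).
y_0 = -0.271000: f = 3.799861, f' = 4.438000 → y_1 = -0.271000 - (3.799861)/(4.438000) = -1.127210
y_1 = -1.127210: f = 0.733096, f' = 2.725580 → y_2 = -1.127210 - (0.733096)/(2.725580) = -1.396179

-1.39618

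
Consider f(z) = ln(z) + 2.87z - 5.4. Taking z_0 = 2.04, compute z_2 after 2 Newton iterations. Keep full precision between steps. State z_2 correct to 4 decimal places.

Newton update: z ← z − f(z)/f'(z).
f'(z) = 1/z + 2.87
z_0 = 2.040000: f = 1.167750, f' = 3.360196 → z_1 = 2.040000 - (1.167750)/(3.360196) = 1.692476
z_1 = 1.692476: f = -0.016402, f' = 3.460850 → z_2 = 1.692476 - (-0.016402)/(3.460850) = 1.697215

1.6972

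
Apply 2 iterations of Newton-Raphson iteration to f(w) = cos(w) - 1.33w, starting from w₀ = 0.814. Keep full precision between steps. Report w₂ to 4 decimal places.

0.6144

f'(w) = -sin(w) - 1.33
w_0 = 0.814000: f = -0.396024, f' = -2.057039 → w_1 = 0.814000 - (-0.396024)/(-2.057039) = 0.621479
w_1 = 0.621479: f = -0.013548, f' = -1.912238 → w_2 = 0.621479 - (-0.013548)/(-1.912238) = 0.614394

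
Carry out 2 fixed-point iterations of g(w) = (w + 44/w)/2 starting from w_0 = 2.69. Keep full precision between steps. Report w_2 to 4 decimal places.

w_1 = g(2.690000) = 9.523439
w_2 = g(9.523439) = 7.071809

7.0718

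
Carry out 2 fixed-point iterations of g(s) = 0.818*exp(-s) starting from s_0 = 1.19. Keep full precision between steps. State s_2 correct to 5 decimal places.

s_1 = g(1.190000) = 0.248853
s_2 = g(0.248853) = 0.637790

0.63779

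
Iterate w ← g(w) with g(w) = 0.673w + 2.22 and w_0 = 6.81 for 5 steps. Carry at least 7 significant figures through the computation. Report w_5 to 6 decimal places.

6.791891

w_1 = g(6.810000) = 6.803130
w_2 = g(6.803130) = 6.798506
w_3 = g(6.798506) = 6.795395
w_4 = g(6.795395) = 6.793301
w_5 = g(6.793301) = 6.791891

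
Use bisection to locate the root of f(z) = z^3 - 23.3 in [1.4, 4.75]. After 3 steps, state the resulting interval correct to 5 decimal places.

[2.65625, 3.07500]

f(1.400000) = -20.556000, f(4.750000) = 83.871875 (opposite signs)
step 1: m = 3.075000, f(m) = 5.776047 > 0 → root in [1.400000, 3.075000]
step 2: m = 2.237500, f(m) = -12.098166 < 0 → root in [2.237500, 3.075000]
step 3: m = 2.656250, f(m) = -4.558392 < 0 → root in [2.656250, 3.075000]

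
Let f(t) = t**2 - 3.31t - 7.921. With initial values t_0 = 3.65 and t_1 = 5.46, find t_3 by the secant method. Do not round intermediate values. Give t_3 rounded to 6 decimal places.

4.910784

f(t_0) = -6.680000, f(t_1) = 3.818000
t_2 = 5.460000 - (3.818000)·(5.460000 - 3.650000)/(3.818000 - (-6.680000)) = 4.801724; f(t_2) = -0.758152
t_3 = 4.801724 - (-0.758152)·(4.801724 - 5.460000)/(-0.758152 - (3.818000)) = 4.910784; f(t_3) = -0.059897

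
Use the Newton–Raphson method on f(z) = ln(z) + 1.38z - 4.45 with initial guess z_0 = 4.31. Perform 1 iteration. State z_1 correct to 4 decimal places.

2.4746

f'(z) = 1/z + 1.38
z_0 = 4.310000: f = 2.958738, f' = 1.612019 → z_1 = 4.310000 - (2.958738)/(1.612019) = 2.474576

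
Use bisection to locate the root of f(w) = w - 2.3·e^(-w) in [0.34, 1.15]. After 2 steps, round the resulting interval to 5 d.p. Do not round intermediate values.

[0.74500, 0.94750]

f(0.340000) = -1.297072, f(1.150000) = 0.421735 (opposite signs)
step 1: m = 0.745000, f(m) = -0.346889 < 0 → root in [0.745000, 1.150000]
step 2: m = 0.947500, f(m) = 0.055769 > 0 → root in [0.745000, 0.947500]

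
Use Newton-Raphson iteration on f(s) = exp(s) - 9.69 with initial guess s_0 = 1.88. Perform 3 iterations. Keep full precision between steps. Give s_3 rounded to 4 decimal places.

f'(s) = exp(s)
s_0 = 1.880000: f = -3.136495, f' = 6.553505 → s_1 = 1.880000 - (-3.136495)/(6.553505) = 2.358598
s_1 = 2.358598: f = 0.886115, f' = 10.576115 → s_2 = 2.358598 - (0.886115)/(10.576115) = 2.274814
s_2 = 2.274814: f = 0.036106, f' = 9.726106 → s_3 = 2.274814 - (0.036106)/(9.726106) = 2.271101

2.2711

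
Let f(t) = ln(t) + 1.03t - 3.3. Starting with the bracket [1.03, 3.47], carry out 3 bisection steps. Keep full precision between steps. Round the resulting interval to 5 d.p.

f(1.030000) = -2.209541, f(3.470000) = 1.518255 (opposite signs)
step 1: m = 2.250000, f(m) = -0.171570 < 0 → root in [2.250000, 3.470000]
step 2: m = 2.860000, f(m) = 0.696622 > 0 → root in [2.250000, 2.860000]
step 3: m = 2.555000, f(m) = 0.269702 > 0 → root in [2.250000, 2.555000]

[2.25000, 2.55500]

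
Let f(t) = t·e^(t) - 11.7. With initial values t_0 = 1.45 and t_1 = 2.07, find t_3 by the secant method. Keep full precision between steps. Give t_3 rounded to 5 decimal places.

1.83745

f(t_0) = -5.518484, f(t_1) = 4.704384
t_2 = 2.070000 - (4.704384)·(2.070000 - 1.450000)/(4.704384 - (-5.518484)) = 1.784687; f(t_2) = -1.067345
t_3 = 1.784687 - (-1.067345)·(1.784687 - 2.070000)/(-1.067345 - (4.704384)) = 1.837449; f(t_3) = -0.159911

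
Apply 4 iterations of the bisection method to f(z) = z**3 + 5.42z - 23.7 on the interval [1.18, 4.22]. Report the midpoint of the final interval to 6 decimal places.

f(1.180000) = -15.661368, f(4.220000) = 74.323848 (opposite signs)
step 1: m = 2.700000, f(m) = 10.617000 > 0 → root in [1.180000, 2.700000]
step 2: m = 1.940000, f(m) = -5.883816 < 0 → root in [1.940000, 2.700000]
step 3: m = 2.320000, f(m) = 1.361568 > 0 → root in [1.940000, 2.320000]
step 4: m = 2.130000, f(m) = -2.491803 < 0 → root in [2.130000, 2.320000]
Midpoint of [2.130000, 2.320000] = 2.225000

2.225000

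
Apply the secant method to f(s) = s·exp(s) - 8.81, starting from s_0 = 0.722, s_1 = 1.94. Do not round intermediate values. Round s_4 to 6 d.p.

f(s_0) = -7.323730, f(s_1) = 4.689977
s_2 = 1.940000 - (4.689977)·(1.940000 - 0.722000)/(4.689977 - (-7.323730)) = 1.464510; f(s_2) = -2.475370
s_3 = 1.464510 - (-2.475370)·(1.464510 - 1.940000)/(-2.475370 - (4.689977)) = 1.628775; f(s_3) = -0.507114
s_4 = 1.628775 - (-0.507114)·(1.628775 - 1.464510)/(-0.507114 - (-2.475370)) = 1.671097; f(s_4) = 0.076893

1.671097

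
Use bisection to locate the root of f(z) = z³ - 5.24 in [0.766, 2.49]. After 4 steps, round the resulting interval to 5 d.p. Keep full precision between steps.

[1.73575, 1.84350]

f(0.766000) = -4.790545, f(2.490000) = 10.198249 (opposite signs)
step 1: m = 1.628000, f(m) = -0.925175 < 0 → root in [1.628000, 2.490000]
step 2: m = 2.059000, f(m) = 3.489091 > 0 → root in [1.628000, 2.059000]
step 3: m = 1.843500, f(m) = 1.025120 > 0 → root in [1.628000, 1.843500]
step 4: m = 1.735750, f(m) = -0.010484 < 0 → root in [1.735750, 1.843500]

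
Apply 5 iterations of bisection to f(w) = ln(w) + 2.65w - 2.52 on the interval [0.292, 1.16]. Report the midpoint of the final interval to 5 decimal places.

0.95656

f(0.292000) = -2.977201, f(1.160000) = 0.702420 (opposite signs)
step 1: m = 0.726000, f(m) = -0.916305 < 0 → root in [0.726000, 1.160000]
step 2: m = 0.943000, f(m) = -0.079739 < 0 → root in [0.943000, 1.160000]
step 3: m = 1.051500, f(m) = 0.316693 > 0 → root in [0.943000, 1.051500]
step 4: m = 0.997250, f(m) = 0.119959 > 0 → root in [0.943000, 0.997250]
step 5: m = 0.970125, f(m) = 0.020501 > 0 → root in [0.943000, 0.970125]
Midpoint of [0.943000, 0.970125] = 0.956562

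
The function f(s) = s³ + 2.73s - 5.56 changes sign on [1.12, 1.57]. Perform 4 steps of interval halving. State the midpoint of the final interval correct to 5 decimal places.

1.27469

f(1.120000) = -1.097472, f(1.570000) = 2.595993 (opposite signs)
step 1: m = 1.345000, f(m) = 0.544989 > 0 → root in [1.120000, 1.345000]
step 2: m = 1.232500, f(m) = -0.323038 < 0 → root in [1.232500, 1.345000]
step 3: m = 1.288750, f(m) = 0.098742 > 0 → root in [1.232500, 1.288750]
step 4: m = 1.260625, f(m) = -0.115140 < 0 → root in [1.260625, 1.288750]
Midpoint of [1.260625, 1.288750] = 1.274688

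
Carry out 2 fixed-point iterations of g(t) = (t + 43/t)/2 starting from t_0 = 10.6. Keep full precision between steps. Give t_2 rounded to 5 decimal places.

6.59798

t_1 = g(10.600000) = 7.328302
t_2 = g(7.328302) = 6.597982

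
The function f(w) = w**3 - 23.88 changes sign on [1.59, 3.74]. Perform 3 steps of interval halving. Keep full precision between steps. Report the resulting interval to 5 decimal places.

[2.66500, 2.93375]

f(1.590000) = -19.860321, f(3.740000) = 28.433624 (opposite signs)
step 1: m = 2.665000, f(m) = -4.952570 < 0 → root in [2.665000, 3.740000]
step 2: m = 3.202500, f(m) = 8.964860 > 0 → root in [2.665000, 3.202500]
step 3: m = 2.933750, f(m) = 1.370461 > 0 → root in [2.665000, 2.933750]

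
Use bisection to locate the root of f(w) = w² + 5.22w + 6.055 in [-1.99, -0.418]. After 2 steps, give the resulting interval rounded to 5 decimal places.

[-1.99000, -1.59700]

f(-1.990000) = -0.372700, f(-0.418000) = 4.047764 (opposite signs)
step 1: m = -1.204000, f(m) = 1.219736 > 0 → root in [-1.990000, -1.204000]
step 2: m = -1.597000, f(m) = 0.269069 > 0 → root in [-1.990000, -1.597000]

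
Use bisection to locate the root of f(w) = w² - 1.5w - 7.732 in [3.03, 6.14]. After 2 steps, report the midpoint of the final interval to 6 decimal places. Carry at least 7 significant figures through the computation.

3.418750

f(3.030000) = -3.096100, f(6.140000) = 20.757600 (opposite signs)
step 1: m = 4.585000, f(m) = 6.412725 > 0 → root in [3.030000, 4.585000]
step 2: m = 3.807500, f(m) = 1.053806 > 0 → root in [3.030000, 3.807500]
Midpoint of [3.030000, 3.807500] = 3.418750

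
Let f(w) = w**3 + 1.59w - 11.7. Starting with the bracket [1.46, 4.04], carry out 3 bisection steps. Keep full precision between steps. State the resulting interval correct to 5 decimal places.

[1.78250, 2.10500]

f(1.460000) = -6.266464, f(4.040000) = 60.662864 (opposite signs)
step 1: m = 2.750000, f(m) = 13.469375 > 0 → root in [1.460000, 2.750000]
step 2: m = 2.105000, f(m) = 0.974258 > 0 → root in [1.460000, 2.105000]
step 3: m = 1.782500, f(m) = -3.202277 < 0 → root in [1.782500, 2.105000]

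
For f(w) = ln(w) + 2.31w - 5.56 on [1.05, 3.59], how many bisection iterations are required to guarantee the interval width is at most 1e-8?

Initial width b − a = 3.59 − 1.05 = 2.540000.
After n steps the width is (b−a)/2^n; need (b−a)/2^n ≤ 1e-8.
So n ≥ log₂(2.540000/1e-8) = log₂(254000000.0000) ≈ 27.9203.
Hence n = 28.

28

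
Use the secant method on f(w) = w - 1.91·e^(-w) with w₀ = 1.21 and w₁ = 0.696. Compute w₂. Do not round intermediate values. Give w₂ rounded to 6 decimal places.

f(w_0) = 0.640443, f(w_1) = -0.256279
w_2 = 0.696000 - (-0.256279)·(0.696000 - 1.210000)/(-0.256279 - (0.640443)) = 0.842899; f(w_2) = 0.020719

0.842899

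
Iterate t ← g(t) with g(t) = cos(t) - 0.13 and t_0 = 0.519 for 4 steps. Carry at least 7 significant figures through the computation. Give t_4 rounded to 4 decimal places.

0.6413

t_1 = g(0.519000) = 0.738316
t_2 = g(0.738316) = 0.609603
t_3 = g(0.609603) = 0.689875
t_4 = g(0.689875) = 0.641325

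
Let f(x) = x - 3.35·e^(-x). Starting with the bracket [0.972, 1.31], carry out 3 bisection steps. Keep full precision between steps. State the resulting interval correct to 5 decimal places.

[1.09875, 1.14100]

f(0.972000) = -0.295391, f(1.310000) = 0.406103 (opposite signs)
step 1: m = 1.141000, f(m) = 0.070677 > 0 → root in [0.972000, 1.141000]
step 2: m = 1.056500, f(m) = -0.108196 < 0 → root in [1.056500, 1.141000]
step 3: m = 1.098750, f(m) = -0.017763 < 0 → root in [1.098750, 1.141000]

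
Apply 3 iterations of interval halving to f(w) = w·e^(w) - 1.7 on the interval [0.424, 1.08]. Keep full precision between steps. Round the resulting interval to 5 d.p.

[0.75200, 0.83400]

f(0.424000) = -1.052102, f(1.080000) = 1.480254 (opposite signs)
step 1: m = 0.752000, f(m) = -0.104829 < 0 → root in [0.752000, 1.080000]
step 2: m = 0.916000, f(m) = 0.589334 > 0 → root in [0.752000, 0.916000]
step 3: m = 0.834000, f(m) = 0.220294 > 0 → root in [0.752000, 0.834000]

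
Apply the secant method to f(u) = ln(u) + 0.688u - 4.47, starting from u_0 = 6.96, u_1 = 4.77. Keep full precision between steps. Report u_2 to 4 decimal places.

f(u_0) = 2.258659, f(u_1) = 0.374106
u_2 = 4.770000 - (0.374106)·(4.770000 - 6.960000)/(0.374106 - (2.258659)) = 4.335259; f(u_2) = -0.020561

4.3353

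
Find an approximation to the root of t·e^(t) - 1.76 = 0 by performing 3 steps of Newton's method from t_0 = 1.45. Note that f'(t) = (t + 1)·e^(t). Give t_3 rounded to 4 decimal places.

0.7959

Newton update: t ← t − f(t)/f'(t).
t_0 = 1.450000: f = 4.421516, f' = 10.444631 → t_1 = 1.450000 - (4.421516)/(10.444631) = 1.026671
t_1 = 1.026671: f = 1.106215, f' = 5.657971 → t_2 = 1.026671 - (1.106215)/(5.657971) = 0.831156
t_2 = 0.831156: f = 0.148312, f' = 4.204285 → t_3 = 0.831156 - (0.148312)/(4.204285) = 0.795880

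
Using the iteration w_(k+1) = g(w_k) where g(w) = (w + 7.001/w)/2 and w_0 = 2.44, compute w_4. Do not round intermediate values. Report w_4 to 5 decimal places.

w_1 = g(2.440000) = 2.654631
w_2 = g(2.654631) = 2.645955
w_3 = g(2.645955) = 2.645940
w_4 = g(2.645940) = 2.645940

2.64594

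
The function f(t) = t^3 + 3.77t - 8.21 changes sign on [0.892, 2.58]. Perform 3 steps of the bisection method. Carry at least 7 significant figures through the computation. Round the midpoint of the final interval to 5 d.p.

f(0.892000) = -4.137428, f(2.580000) = 18.690112 (opposite signs)
step 1: m = 1.736000, f(m) = 3.566496 > 0 → root in [0.892000, 1.736000]
step 2: m = 1.314000, f(m) = -0.987473 < 0 → root in [1.314000, 1.736000]
step 3: m = 1.525000, f(m) = 1.085828 > 0 → root in [1.314000, 1.525000]
Midpoint of [1.314000, 1.525000] = 1.419500

1.41950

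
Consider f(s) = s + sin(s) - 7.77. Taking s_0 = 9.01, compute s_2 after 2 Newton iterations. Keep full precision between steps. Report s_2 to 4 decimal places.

Newton update: s ← s − f(s)/f'(s).
f'(s) = 1 + cos(s)
s_0 = 9.010000: f = 1.642987, f' = 0.084794 → s_1 = 9.010000 - (1.642987)/(0.084794) = -10.366174
s_1 = -10.366174: f = -17.327793, f' = 0.411340 → s_2 = -10.366174 - (-17.327793)/(0.411340) = 31.759085

31.7591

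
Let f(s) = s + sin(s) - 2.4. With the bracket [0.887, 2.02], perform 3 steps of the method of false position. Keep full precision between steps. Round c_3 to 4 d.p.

f(0.887000) = -0.737820, f(2.020000) = 0.520793
step 1: c = 1.551183, f(c) = 0.150991 > 0 → new bracket [0.887000, 1.551183]
step 2: c = 1.438352, f(c) = 0.029594 > 0 → new bracket [0.887000, 1.438352]
step 3: c = 1.417090, f(c) = 0.005300 > 0 → new bracket [0.887000, 1.417090]

1.4171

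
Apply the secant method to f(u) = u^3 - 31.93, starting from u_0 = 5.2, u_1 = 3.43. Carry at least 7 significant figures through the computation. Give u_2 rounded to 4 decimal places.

3.2813

f(u_0) = 108.678000, f(u_1) = 8.423607
u_2 = 3.430000 - (8.423607)·(3.430000 - 5.200000)/(8.423607 - (108.678000)) = 3.281280; f(u_2) = 3.398896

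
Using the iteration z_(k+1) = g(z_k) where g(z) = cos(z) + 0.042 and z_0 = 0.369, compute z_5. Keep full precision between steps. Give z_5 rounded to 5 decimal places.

z_1 = g(0.369000) = 0.974688
z_2 = g(0.974688) = 0.603426
z_3 = g(0.603426) = 0.865396
z_4 = g(0.865396) = 0.690338
z_5 = g(0.690338) = 0.813031

0.81303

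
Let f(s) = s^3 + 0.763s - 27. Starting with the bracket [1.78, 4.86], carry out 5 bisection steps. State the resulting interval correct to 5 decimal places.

f(1.780000) = -20.002108, f(4.860000) = 91.499436 (opposite signs)
step 1: m = 3.320000, f(m) = 12.127528 > 0 → root in [1.780000, 3.320000]
step 2: m = 2.550000, f(m) = -8.472975 < 0 → root in [2.550000, 3.320000]
step 3: m = 2.935000, f(m) = 0.522155 > 0 → root in [2.550000, 2.935000]
step 4: m = 2.742500, f(m) = -4.280290 < 0 → root in [2.742500, 2.935000]
step 5: m = 2.838750, f(m) = -1.957962 < 0 → root in [2.838750, 2.935000]

[2.83875, 2.93500]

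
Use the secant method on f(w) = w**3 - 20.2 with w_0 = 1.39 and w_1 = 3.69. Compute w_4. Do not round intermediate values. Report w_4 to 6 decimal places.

2.755348

f(w_0) = -17.514381, f(w_1) = 30.043409
w_2 = 3.690000 - (30.043409)·(3.690000 - 1.390000)/(30.043409 - (-17.514381)) = 2.237034; f(w_2) = -9.005160
w_3 = 2.237034 - (-9.005160)·(2.237034 - 3.690000)/(-9.005160 - (30.043409)) = 2.572109; f(w_3) = -3.183584
w_4 = 2.572109 - (-3.183584)·(2.572109 - 2.237034)/(-3.183584 - (-9.005160)) = 2.755348; f(w_4) = 0.718439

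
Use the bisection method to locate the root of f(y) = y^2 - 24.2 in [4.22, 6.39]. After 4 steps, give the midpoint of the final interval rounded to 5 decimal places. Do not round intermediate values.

f(4.220000) = -6.391600, f(6.390000) = 16.632100 (opposite signs)
step 1: m = 5.305000, f(m) = 3.943025 > 0 → root in [4.220000, 5.305000]
step 2: m = 4.762500, f(m) = -1.518594 < 0 → root in [4.762500, 5.305000]
step 3: m = 5.033750, f(m) = 1.138639 > 0 → root in [4.762500, 5.033750]
step 4: m = 4.898125, f(m) = -0.208371 < 0 → root in [4.898125, 5.033750]
Midpoint of [4.898125, 5.033750] = 4.965937

4.96594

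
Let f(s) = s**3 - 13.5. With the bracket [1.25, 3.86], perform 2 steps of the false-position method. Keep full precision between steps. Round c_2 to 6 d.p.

f(1.250000) = -11.546875, f(3.860000) = 44.012456
step 1: c = 1.792435, f(c) = -7.741220 < 0 → new bracket [1.792435, 3.860000]
step 2: c = 2.101698, f(c) = -4.216519 < 0 → new bracket [2.101698, 3.860000]

2.101698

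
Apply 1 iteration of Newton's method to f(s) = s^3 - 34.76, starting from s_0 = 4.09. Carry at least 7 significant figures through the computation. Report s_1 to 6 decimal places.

3.419314

Newton update: s ← s − f(s)/f'(s).
f'(s) = 3s^2
s_0 = 4.090000: f = 33.657929, f' = 50.184300 → s_1 = 4.090000 - (33.657929)/(50.184300) = 3.419314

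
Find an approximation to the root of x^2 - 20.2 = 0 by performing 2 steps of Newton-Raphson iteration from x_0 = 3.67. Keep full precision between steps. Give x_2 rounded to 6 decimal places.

4.495376

Newton update: x ← x − f(x)/f'(x).
f'(x) = 2x
x_0 = 3.670000: f = -6.731100, f' = 7.340000 → x_1 = 3.670000 - (-6.731100)/(7.340000) = 4.587044
x_1 = 4.587044: f = 0.840969, f' = 9.174087 → x_2 = 4.587044 - (0.840969)/(9.174087) = 4.495376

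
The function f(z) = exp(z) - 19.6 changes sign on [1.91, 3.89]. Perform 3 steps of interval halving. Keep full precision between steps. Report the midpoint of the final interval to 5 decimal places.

3.02375

f(1.910000) = -12.846911, f(3.890000) = 29.310887 (opposite signs)
step 1: m = 2.900000, f(m) = -1.425855 < 0 → root in [2.900000, 3.890000]
step 2: m = 3.395000, f(m) = 10.214653 > 0 → root in [2.900000, 3.395000]
step 3: m = 3.147500, f(m) = 3.677797 > 0 → root in [2.900000, 3.147500]
Midpoint of [2.900000, 3.147500] = 3.023750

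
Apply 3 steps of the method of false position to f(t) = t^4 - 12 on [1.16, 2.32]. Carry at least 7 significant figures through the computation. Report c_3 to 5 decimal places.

f(1.160000) = -10.189361, f(2.320000) = 16.970230
step 1: c = 1.595193, f(c) = -5.524807 < 0 → new bracket [1.595193, 2.320000]
step 2: c = 1.773206, f(c) = -2.113626 < 0 → new bracket [1.773206, 2.320000]
step 3: c = 1.833766, f(c) = -0.692258 < 0 → new bracket [1.833766, 2.320000]

1.83377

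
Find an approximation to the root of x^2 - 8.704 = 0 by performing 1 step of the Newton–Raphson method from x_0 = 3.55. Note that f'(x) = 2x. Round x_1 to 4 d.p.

x_0 = 3.550000: f = 3.898500, f' = 7.100000 → x_1 = 3.550000 - (3.898500)/(7.100000) = 3.000915

3.0009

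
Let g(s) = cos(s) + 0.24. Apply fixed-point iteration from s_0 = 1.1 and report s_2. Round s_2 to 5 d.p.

s_1 = g(1.100000) = 0.693596
s_2 = g(0.693596) = 1.008952

1.00895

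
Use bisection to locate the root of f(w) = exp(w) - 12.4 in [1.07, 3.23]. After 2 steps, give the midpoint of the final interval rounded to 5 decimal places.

f(1.070000) = -9.484621, f(3.230000) = 12.879657 (opposite signs)
step 1: m = 2.150000, f(m) = -3.815142 < 0 → root in [2.150000, 3.230000]
step 2: m = 2.690000, f(m) = 2.331676 > 0 → root in [2.150000, 2.690000]
Midpoint of [2.150000, 2.690000] = 2.420000

2.42000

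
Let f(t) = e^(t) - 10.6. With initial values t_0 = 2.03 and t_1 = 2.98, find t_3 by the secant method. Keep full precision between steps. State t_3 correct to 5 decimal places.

2.33387

f(t_0) = -2.985914, f(t_1) = 9.087817
t_2 = 2.980000 - (9.087817)·(2.980000 - 2.030000)/(9.087817 - (-2.985914)) = 2.264941; f(t_2) = -0.969441
t_3 = 2.264941 - (-0.969441)·(2.264941 - 2.980000)/(-0.969441 - (9.087817)) = 2.333867; f(t_3) = -0.282233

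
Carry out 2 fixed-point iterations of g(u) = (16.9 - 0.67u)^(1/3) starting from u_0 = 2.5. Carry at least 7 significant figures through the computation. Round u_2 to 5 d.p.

u_1 = g(2.500000) = 2.478482
u_2 = g(2.478482) = 2.479264

2.47926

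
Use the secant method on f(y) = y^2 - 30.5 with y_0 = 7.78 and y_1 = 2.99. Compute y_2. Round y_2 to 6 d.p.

4.991848

Secant update: y_(k+1) = y_k − f(y_k)·(y_k − y_(k-1))/(f(y_k) − f(y_(k-1))).
f(y_0) = 30.028400, f(y_1) = -21.559900
y_2 = 2.990000 - (-21.559900)·(2.990000 - 7.780000)/(-21.559900 - (30.028400)) = 4.991848; f(y_2) = -5.581456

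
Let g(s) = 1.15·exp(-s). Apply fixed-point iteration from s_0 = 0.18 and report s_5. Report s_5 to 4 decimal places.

0.6646

s_1 = g(0.180000) = 0.960561
s_2 = g(0.960561) = 0.440080
s_3 = g(0.440080) = 0.740583
s_4 = g(0.740583) = 0.548361
s_5 = g(0.548361) = 0.664580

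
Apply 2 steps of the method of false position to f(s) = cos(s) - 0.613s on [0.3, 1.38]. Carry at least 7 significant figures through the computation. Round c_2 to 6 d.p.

0.945048

f(0.300000) = 0.771436, f(1.380000) = -0.656299
step 1: c = 0.883547, f(c) = 0.092798 > 0 → new bracket [0.883547, 1.380000]
step 2: c = 0.945048, f(c) = 0.006389 > 0 → new bracket [0.945048, 1.380000]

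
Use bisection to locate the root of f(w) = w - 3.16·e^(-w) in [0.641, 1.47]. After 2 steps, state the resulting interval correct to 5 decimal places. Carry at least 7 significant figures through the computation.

f(0.641000) = -1.023579, f(1.470000) = 0.743435 (opposite signs)
step 1: m = 1.055500, f(m) = -0.044238 < 0 → root in [1.055500, 1.470000]
step 2: m = 1.262750, f(m) = 0.368865 > 0 → root in [1.055500, 1.262750]

[1.05550, 1.26275]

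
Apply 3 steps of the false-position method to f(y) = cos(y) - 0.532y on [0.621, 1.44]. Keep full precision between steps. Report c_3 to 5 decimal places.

False-position update: c = (a·f(b) − b·f(a))/(f(b) − f(a)); replace the endpoint whose sign matches f(c).
f(0.621000) = 0.482925, f(1.440000) = -0.635656
step 1: c = 0.974587, f(c) = 0.043030 > 0 → new bracket [0.974587, 1.440000]
step 2: c = 1.004095, f(c) = 0.002674 > 0 → new bracket [1.004095, 1.440000]
step 3: c = 1.005921, f(c) = 0.000161 > 0 → new bracket [1.005921, 1.440000]

1.00592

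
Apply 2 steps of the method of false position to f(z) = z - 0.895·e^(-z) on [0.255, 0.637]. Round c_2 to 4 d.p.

0.5282

False-position update: c = (a·f(b) − b·f(a))/(f(b) − f(a)); replace the endpoint whose sign matches f(c).
f(0.255000) = -0.438550, f(0.637000) = 0.163655
step 1: c = 0.533188, f(c) = 0.008063 > 0 → new bracket [0.255000, 0.533188]
step 2: c = 0.528165, f(c) = 0.000397 > 0 → new bracket [0.255000, 0.528165]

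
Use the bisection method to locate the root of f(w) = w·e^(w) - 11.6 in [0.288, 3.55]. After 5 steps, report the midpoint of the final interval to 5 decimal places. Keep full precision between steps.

1.86803

f(0.288000) = -11.215878, f(3.550000) = 111.987277 (opposite signs)
step 1: m = 1.919000, f(m) = 1.476336 > 0 → root in [0.288000, 1.919000]
step 2: m = 1.103500, f(m) = -8.273280 < 0 → root in [1.103500, 1.919000]
step 3: m = 1.511250, f(m) = -4.750421 < 0 → root in [1.511250, 1.919000]
step 4: m = 1.715125, f(m) = -2.068416 < 0 → root in [1.715125, 1.919000]
step 5: m = 1.817063, f(m) = -0.418242 < 0 → root in [1.817063, 1.919000]
Midpoint of [1.817063, 1.919000] = 1.868031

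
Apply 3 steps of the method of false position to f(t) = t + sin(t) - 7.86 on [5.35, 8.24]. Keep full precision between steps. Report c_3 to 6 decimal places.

f(5.350000) = -3.313520, f(8.240000) = 1.306415
step 1: c = 7.422772, f(c) = 0.471233 > 0 → new bracket [5.350000, 7.422772]
step 2: c = 7.164695, f(c) = 0.076395 > 0 → new bracket [5.350000, 7.164695]
step 3: c = 7.123799, f(c) = 0.008852 > 0 → new bracket [5.350000, 7.123799]

7.123799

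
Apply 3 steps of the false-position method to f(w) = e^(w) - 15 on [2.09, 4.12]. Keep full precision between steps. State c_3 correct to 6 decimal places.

2.596913

f(2.090000) = -6.915085, f(4.120000) = 46.559242
step 1: c = 2.352511, f(c) = -4.488063 < 0 → new bracket [2.352511, 4.120000]
step 2: c = 2.507908, f(c) = -2.720779 < 0 → new bracket [2.507908, 4.120000]
step 3: c = 2.596913, f(c) = -1.577760 < 0 → new bracket [2.596913, 4.120000]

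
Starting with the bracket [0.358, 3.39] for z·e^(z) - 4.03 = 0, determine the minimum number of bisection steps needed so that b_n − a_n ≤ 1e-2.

9

Initial width b − a = 3.39 − 0.358 = 3.032000.
After n steps the width is (b−a)/2^n; need (b−a)/2^n ≤ 1e-2.
So n ≥ log₂(3.032000/1e-2) = log₂(303.2000) ≈ 8.2441.
Hence n = 9.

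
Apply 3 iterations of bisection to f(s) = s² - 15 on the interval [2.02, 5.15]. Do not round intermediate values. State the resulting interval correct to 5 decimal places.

[3.58500, 3.97625]

f(2.020000) = -10.919600, f(5.150000) = 11.522500 (opposite signs)
step 1: m = 3.585000, f(m) = -2.147775 < 0 → root in [3.585000, 5.150000]
step 2: m = 4.367500, f(m) = 4.075056 > 0 → root in [3.585000, 4.367500]
step 3: m = 3.976250, f(m) = 0.810564 > 0 → root in [3.585000, 3.976250]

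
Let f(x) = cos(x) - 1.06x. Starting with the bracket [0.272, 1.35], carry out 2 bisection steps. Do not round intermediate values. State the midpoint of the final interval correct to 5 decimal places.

f(0.272000) = 0.674916, f(1.350000) = -1.211993 (opposite signs)
step 1: m = 0.811000, f(m) = -0.170886 < 0 → root in [0.272000, 0.811000]
step 2: m = 0.541500, f(m) = 0.282947 > 0 → root in [0.541500, 0.811000]
Midpoint of [0.541500, 0.811000] = 0.676250

0.67625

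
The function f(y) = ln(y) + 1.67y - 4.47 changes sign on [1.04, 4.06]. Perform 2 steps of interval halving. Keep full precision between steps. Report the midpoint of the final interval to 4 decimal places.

f(1.040000) = -2.693979, f(4.060000) = 3.711383 (opposite signs)
step 1: m = 2.550000, f(m) = 0.724593 > 0 → root in [1.040000, 2.550000]
step 2: m = 1.795000, f(m) = -0.887345 < 0 → root in [1.795000, 2.550000]
Midpoint of [1.795000, 2.550000] = 2.172500

2.1725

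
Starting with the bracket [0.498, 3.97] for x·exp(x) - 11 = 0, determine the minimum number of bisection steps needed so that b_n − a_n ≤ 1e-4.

Initial width b − a = 3.97 − 0.498 = 3.472000.
After n steps the width is (b−a)/2^n; need (b−a)/2^n ≤ 1e-4.
So n ≥ log₂(3.472000/1e-4) = log₂(34720.0000) ≈ 15.0835.
Hence n = 16.

16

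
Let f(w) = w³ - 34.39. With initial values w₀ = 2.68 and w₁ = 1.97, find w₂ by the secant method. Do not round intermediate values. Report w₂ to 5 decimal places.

f(w_0) = -15.141168, f(w_1) = -26.744627
w_2 = 1.970000 - (-26.744627)·(1.970000 - 2.680000)/(-26.744627 - (-15.141168)) = 3.606468; f(w_2) = 12.517914

3.60647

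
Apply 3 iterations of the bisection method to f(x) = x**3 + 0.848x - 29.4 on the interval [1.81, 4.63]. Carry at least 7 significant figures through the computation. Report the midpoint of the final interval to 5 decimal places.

f(1.810000) = -21.935379, f(4.630000) = 73.779087 (opposite signs)
step 1: m = 3.220000, f(m) = 6.716808 > 0 → root in [1.810000, 3.220000]
step 2: m = 2.515000, f(m) = -11.359339 < 0 → root in [2.515000, 3.220000]
step 3: m = 2.867500, f(m) = -3.390180 < 0 → root in [2.867500, 3.220000]
Midpoint of [2.867500, 3.220000] = 3.043750

3.04375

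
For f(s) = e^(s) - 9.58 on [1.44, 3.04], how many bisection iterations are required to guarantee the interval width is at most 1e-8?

Initial width b − a = 3.04 − 1.44 = 1.600000.
After n steps the width is (b−a)/2^n; need (b−a)/2^n ≤ 1e-8.
So n ≥ log₂(1.600000/1e-8) = log₂(160000000.0000) ≈ 27.2535.
Hence n = 28.

28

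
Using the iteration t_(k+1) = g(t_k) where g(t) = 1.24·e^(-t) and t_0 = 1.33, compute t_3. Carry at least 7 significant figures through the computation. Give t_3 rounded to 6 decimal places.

0.507539

t_1 = g(1.330000) = 0.327952
t_2 = g(0.327952) = 0.893293
t_3 = g(0.893293) = 0.507539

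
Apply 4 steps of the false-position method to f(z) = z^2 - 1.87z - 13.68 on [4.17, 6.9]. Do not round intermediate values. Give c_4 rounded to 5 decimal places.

f(4.170000) = -4.089000, f(6.900000) = 21.027000
step 1: c = 4.614457, f(c) = -1.015825 < 0 → new bracket [4.614457, 6.900000]
step 2: c = 4.719784, f(c) = -0.229636 < 0 → new bracket [4.719784, 6.900000]
step 3: c = 4.743337, f(c) = -0.050796 < 0 → new bracket [4.743337, 6.900000]
step 4: c = 4.748534, f(c) = -0.011182 < 0 → new bracket [4.748534, 6.900000]

4.74853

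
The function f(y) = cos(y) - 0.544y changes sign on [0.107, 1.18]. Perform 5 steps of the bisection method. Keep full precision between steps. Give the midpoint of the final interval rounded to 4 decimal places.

f(0.107000) = 0.936073, f(1.180000) = -0.260995 (opposite signs)
step 1: m = 0.643500, f(m) = 0.449937 > 0 → root in [0.643500, 1.180000]
step 2: m = 0.911750, f(m) = 0.116371 > 0 → root in [0.911750, 1.180000]
step 3: m = 1.045875, f(m) = -0.067811 < 0 → root in [0.911750, 1.045875]
step 4: m = 0.978812, f(m) = 0.025534 > 0 → root in [0.978812, 1.045875]
step 5: m = 1.012344, f(m) = -0.020840 < 0 → root in [0.978812, 1.012344]
Midpoint of [0.978812, 1.012344] = 0.995578

0.9956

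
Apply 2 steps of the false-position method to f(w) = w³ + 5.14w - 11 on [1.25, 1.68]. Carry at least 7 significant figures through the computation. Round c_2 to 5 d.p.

False-position update: c = (a·f(b) − b·f(a))/(f(b) − f(a)); replace the endpoint whose sign matches f(c).
f(1.250000) = -2.621875, f(1.680000) = 2.376832
step 1: c = 1.475540, f(c) = -0.203157 < 0 → new bracket [1.475540, 1.680000]
step 2: c = 1.491639, f(c) = -0.014093 < 0 → new bracket [1.491639, 1.680000]

1.49164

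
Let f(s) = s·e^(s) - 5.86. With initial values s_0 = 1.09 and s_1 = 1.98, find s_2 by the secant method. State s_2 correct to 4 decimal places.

f(s_0) = -2.618041, f(s_1) = 8.480631
s_2 = 1.980000 - (8.480631)·(1.980000 - 1.090000)/(8.480631 - (-2.618041)) = 1.299940; f(s_2) = -1.090420

1.2999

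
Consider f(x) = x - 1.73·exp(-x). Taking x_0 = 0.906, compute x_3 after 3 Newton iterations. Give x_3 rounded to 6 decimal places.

f'(x) = 1 + 1.73·exp(-x)
x_0 = 0.906000: f = 0.206842, f' = 1.699158 → x_1 = 0.906000 - (0.206842)/(1.699158) = 0.784268
x_1 = 0.784268: f = -0.005397, f' = 1.789665 → x_2 = 0.784268 - (-0.005397)/(1.789665) = 0.787284
x_2 = 0.787284: f = -0.000004, f' = 1.787287 → x_3 = 0.787284 - (-0.000004)/(1.787287) = 0.787286

0.787286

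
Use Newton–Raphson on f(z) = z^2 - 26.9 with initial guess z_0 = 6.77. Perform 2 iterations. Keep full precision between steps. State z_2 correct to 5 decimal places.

5.18971

f'(z) = 2z
z_0 = 6.770000: f = 18.932900, f' = 13.540000 → z_1 = 6.770000 - (18.932900)/(13.540000) = 5.371706
z_1 = 5.371706: f = 1.955226, f' = 10.743412 → z_2 = 5.371706 - (1.955226)/(10.743412) = 5.189713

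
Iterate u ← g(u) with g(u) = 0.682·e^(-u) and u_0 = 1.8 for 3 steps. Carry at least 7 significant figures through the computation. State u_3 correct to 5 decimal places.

u_1 = g(1.800000) = 0.112734
u_2 = g(0.112734) = 0.609291
u_3 = g(0.609291) = 0.370828

0.37083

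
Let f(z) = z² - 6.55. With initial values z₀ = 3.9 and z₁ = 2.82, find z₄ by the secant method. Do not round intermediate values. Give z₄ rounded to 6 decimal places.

Secant update: z_(k+1) = z_k − f(z_k)·(z_k − z_(k-1))/(f(z_k) − f(z_(k-1))).
f(z_0) = 8.660000, f(z_1) = 1.402400
z_2 = 2.820000 - (1.402400)·(2.820000 - 3.900000)/(1.402400 - (8.660000)) = 2.611310; f(z_2) = 0.268937
z_3 = 2.611310 - (0.268937)·(2.611310 - 2.820000)/(0.268937 - (1.402400)) = 2.561793; f(z_3) = 0.012785
z_4 = 2.561793 - (0.012785)·(2.561793 - 2.611310)/(0.012785 - (0.268937)) = 2.559322; f(z_4) = 0.000128

2.559322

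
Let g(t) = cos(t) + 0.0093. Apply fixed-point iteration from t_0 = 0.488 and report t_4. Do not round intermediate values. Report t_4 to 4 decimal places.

t_1 = g(0.488000) = 0.892572
t_2 = g(0.892572) = 0.636711
t_3 = g(0.636711) = 0.813356
t_4 = g(0.813356) = 0.696364

0.6964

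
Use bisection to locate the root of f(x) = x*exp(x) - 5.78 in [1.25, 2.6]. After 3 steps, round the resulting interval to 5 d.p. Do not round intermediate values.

f(1.250000) = -1.417071, f(2.600000) = 29.225719 (opposite signs)
step 1: m = 1.925000, f(m) = 7.416161 > 0 → root in [1.250000, 1.925000]
step 2: m = 1.587500, f(m) = 1.985264 > 0 → root in [1.250000, 1.587500]
step 3: m = 1.418750, f(m) = 0.082207 > 0 → root in [1.250000, 1.418750]

[1.25000, 1.41875]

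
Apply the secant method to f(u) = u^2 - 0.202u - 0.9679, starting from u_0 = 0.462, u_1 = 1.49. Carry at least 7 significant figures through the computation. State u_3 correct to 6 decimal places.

1.064293

Secant update: u_(k+1) = u_k − f(u_k)·(u_k − u_(k-1))/(f(u_k) − f(u_(k-1))).
f(u_0) = -0.847780, f(u_1) = 0.951220
u_2 = 1.490000 - (0.951220)·(1.490000 - 0.462000)/(0.951220 - (-0.847780)) = 0.946446; f(u_2) = -0.263323
u_3 = 0.946446 - (-0.263323)·(0.946446 - 1.490000)/(-0.263323 - (0.951220)) = 1.064293; f(u_3) = -0.050168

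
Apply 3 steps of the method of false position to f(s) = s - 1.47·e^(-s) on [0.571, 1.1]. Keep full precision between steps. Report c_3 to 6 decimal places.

0.717404

f(0.571000) = -0.259491, f(1.100000) = 0.610680
step 1: c = 0.728752, f(c) = 0.019461 > 0 → new bracket [0.571000, 0.728752]
step 2: c = 0.717746, f(c) = 0.000606 > 0 → new bracket [0.571000, 0.717746]
step 3: c = 0.717404, f(c) = 0.000019 > 0 → new bracket [0.571000, 0.717404]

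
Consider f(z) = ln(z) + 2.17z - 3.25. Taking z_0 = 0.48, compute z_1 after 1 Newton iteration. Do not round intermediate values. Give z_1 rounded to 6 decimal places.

f'(z) = 1/z + 2.17
z_0 = 0.480000: f = -2.942369, f' = 4.253333 → z_1 = 0.480000 - (-2.942369)/(4.253333) = 1.171780

1.171780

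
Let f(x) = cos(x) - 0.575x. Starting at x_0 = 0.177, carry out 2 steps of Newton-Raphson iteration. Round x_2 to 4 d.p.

Newton update: x ← x − f(x)/f'(x).
f'(x) = -sin(x) - 0.575
x_0 = 0.177000: f = 0.882601, f' = -0.751077 → x_1 = 0.177000 - (0.882601)/(-0.751077) = 1.352114
x_1 = 1.352114: f = -0.560522, f' = -1.551184 → x_2 = 1.352114 - (-0.560522)/(-1.551184) = 0.990763

0.9908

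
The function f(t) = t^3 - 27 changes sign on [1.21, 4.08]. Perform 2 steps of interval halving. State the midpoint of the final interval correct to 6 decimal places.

f(1.210000) = -25.228439, f(4.080000) = 40.917312 (opposite signs)
step 1: m = 2.645000, f(m) = -8.495514 < 0 → root in [2.645000, 4.080000]
step 2: m = 3.362500, f(m) = 11.017791 > 0 → root in [2.645000, 3.362500]
Midpoint of [2.645000, 3.362500] = 3.003750

3.003750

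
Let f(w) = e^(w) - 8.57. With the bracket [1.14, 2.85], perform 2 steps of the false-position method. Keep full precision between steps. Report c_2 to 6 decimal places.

f(1.140000) = -5.443232, f(2.850000) = 8.717782
step 1: c = 1.797292, f(c) = -2.536711 < 0 → new bracket [1.797292, 2.850000]
step 2: c = 2.034568, f(c) = -0.921054 < 0 → new bracket [2.034568, 2.850000]

2.034568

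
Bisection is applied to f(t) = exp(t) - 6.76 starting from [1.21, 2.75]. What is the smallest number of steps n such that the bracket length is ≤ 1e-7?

24

Initial width b − a = 2.75 − 1.21 = 1.540000.
After n steps the width is (b−a)/2^n; need (b−a)/2^n ≤ 1e-7.
So n ≥ log₂(1.540000/1e-7) = log₂(15400000.0000) ≈ 23.8764.
Hence n = 24.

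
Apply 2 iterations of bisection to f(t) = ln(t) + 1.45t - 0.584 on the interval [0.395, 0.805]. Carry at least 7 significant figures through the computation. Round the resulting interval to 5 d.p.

f(0.395000) = -0.940120, f(0.805000) = 0.366337 (opposite signs)
step 1: m = 0.600000, f(m) = -0.224826 < 0 → root in [0.600000, 0.805000]
step 2: m = 0.702500, f(m) = 0.081515 > 0 → root in [0.600000, 0.702500]

[0.60000, 0.70250]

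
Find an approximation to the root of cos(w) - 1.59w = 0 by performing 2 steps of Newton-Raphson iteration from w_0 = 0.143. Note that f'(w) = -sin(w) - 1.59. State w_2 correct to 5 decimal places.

0.53995

Newton update: w ← w − f(w)/f'(w).
w_0 = 0.143000: f = 0.762423, f' = -1.732513 → w_1 = 0.143000 - (0.762423)/(-1.732513) = 0.583068
w_1 = 0.583068: f = -0.092300, f' = -2.140587 → w_2 = 0.583068 - (-0.092300)/(-2.140587) = 0.539949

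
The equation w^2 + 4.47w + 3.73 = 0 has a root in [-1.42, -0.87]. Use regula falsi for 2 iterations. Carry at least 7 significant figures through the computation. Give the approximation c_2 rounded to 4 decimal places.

-1.1135

False-position update: c = (a·f(b) − b·f(a))/(f(b) − f(a)); replace the endpoint whose sign matches f(c).
f(-1.420000) = -0.601000, f(-0.870000) = 0.598000
step 1: c = -1.144312, f(c) = -0.075625 < 0 → new bracket [-1.144312, -0.870000]
step 2: c = -1.113516, f(c) = -0.007499 < 0 → new bracket [-1.113516, -0.870000]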